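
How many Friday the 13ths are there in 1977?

1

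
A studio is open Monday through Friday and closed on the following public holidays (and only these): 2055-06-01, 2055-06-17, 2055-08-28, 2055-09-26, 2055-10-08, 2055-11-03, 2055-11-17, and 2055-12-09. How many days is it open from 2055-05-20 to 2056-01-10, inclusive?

162

2055-05-20 is a Thursday.
The range spans 236 days (inclusive of both endpoints).
236 = 7 × 33 + 5, so there are 33 full weeks plus 5 extra days.
Each full week contributes 5 weekdays (Mon–Fri): 33 × 5 = 165.
The 5 extra days are Thursday, Friday, Saturday, Sunday, Monday — 3 of them qualify.
Total: 165 + 3 = 168.
Holidays: 2055-06-01 (Tue); 2055-06-17 (Thu); 2055-08-28 (Sat); 2055-09-26 (Sun); 2055-10-08 (Fri); 2055-11-03 (Wed); 2055-11-17 (Wed); 2055-12-09 (Thu).
6 of the 8 holidays fall on weekdays; the rest are weekends and were already excluded.
Business days: 168 − 6 = 162.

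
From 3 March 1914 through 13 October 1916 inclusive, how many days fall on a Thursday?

3 March 1914 is a Tuesday.
The range spans 956 days (inclusive of both endpoints).
956 = 7 × 136 + 4, so there are 136 full weeks plus 4 extra days.
Each full week contributes one Thursday: 136 so far.
The 4 extra days are Tue, Wed, Thu, Fri — 1 of them qualifies.
Total: 136 + 1 = 137.

137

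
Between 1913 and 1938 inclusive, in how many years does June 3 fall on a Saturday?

3

Day of week of June 3 in each year:
1913: Tue, 1914: Wed, 1915: Thu, 1916: Sat ✓, 1917: Sun, 1918: Mon, 1919: Tue, 1920: Thu, 1921: Fri, 1922: Sat ✓, 1923: Sun, 1924: Tue, 1925: Wed, 1926: Thu, 1927: Fri, 1928: Sun, 1929: Mon, 1930: Tue, 1931: Wed, 1932: Fri, 1933: Sat ✓, 1934: Sun, 1935: Mon, 1936: Wed, 1937: Thu, 1938: Fri
Saturdays: 1916, 1922, 1933.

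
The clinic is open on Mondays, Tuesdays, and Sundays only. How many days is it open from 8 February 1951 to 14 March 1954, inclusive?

8 February 1951 is a Thursday.
The range spans 1131 days (inclusive of both endpoints).
1131 = 7 × 161 + 4, so there are 161 full weeks plus 4 extra days.
Each full week contributes 3 days from the set (Mon, Tue, Sun): 161 × 3 = 483.
The 4 extra days are Thursday, Friday, Saturday, Sunday — 1 of them qualifies.
Total: 483 + 1 = 484.

484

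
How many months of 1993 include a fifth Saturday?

A month has five Saturdays exactly when Saturday falls within its first (length − 28) days.
Jan: 31 days, starts Fri → 5 of Fri, Sat, Sun ✓
Feb: 28 days, starts Mon → 5 of (none)
Mar: 31 days, starts Mon → 5 of Mon, Tue, Wed
Apr: 30 days, starts Thu → 5 of Thu, Fri
May: 31 days, starts Sat → 5 of Sat, Sun, Mon ✓
Jun: 30 days, starts Tue → 5 of Tue, Wed
Jul: 31 days, starts Thu → 5 of Thu, Fri, Sat ✓
Aug: 31 days, starts Sun → 5 of Sun, Mon, Tue
Sep: 30 days, starts Wed → 5 of Wed, Thu
Oct: 31 days, starts Fri → 5 of Fri, Sat, Sun ✓
Nov: 30 days, starts Mon → 5 of Mon, Tue
Dec: 31 days, starts Wed → 5 of Wed, Thu, Fri
Months with five Saturdays: Jan, May, Jul, Oct.

4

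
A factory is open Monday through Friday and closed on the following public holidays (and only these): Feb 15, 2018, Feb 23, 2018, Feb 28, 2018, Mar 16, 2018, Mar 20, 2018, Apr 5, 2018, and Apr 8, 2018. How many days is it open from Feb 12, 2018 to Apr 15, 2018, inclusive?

Feb 12, 2018 is a Monday.
That's 63 days from start to end, counting both.
63 = 7 × 9, so the span is exactly 9 full weeks.
Each full week contributes 5 weekdays (Mon–Fri): 9 × 5 = 45.
Total: 45.
Holidays: Feb 15, 2018 (Thu); Feb 23, 2018 (Fri); Feb 28, 2018 (Wed); Mar 16, 2018 (Fri); Mar 20, 2018 (Tue); Apr 5, 2018 (Thu); Apr 8, 2018 (Sun).
6 of the 7 holidays fall on weekdays; the rest are weekends and were already excluded.
Business days: 45 − 6 = 39.

39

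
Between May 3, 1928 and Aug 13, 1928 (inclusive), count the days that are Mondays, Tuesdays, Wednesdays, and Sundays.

May 3, 1928 is a Thursday.
That's 103 days from start to end, counting both.
103 = 7 × 14 + 5, so there are 14 full weeks plus 5 extra days.
Each full week contributes 4 days from the set (Mon, Tue, Wed, Sun): 14 × 4 = 56.
The 5 extra days are Thursday, Friday, Saturday, Sunday, Monday — 2 of them qualify.
Total: 56 + 2 = 58.

58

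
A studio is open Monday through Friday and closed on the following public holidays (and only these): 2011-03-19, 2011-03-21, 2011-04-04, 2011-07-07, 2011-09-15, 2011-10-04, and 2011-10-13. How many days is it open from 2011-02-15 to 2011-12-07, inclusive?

206 working days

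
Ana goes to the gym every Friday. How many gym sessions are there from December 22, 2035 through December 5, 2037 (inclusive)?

102 Fridays

December 22, 2035 is a Saturday.
That's 715 days from start to end, counting both.
715 = 7 × 102 + 1, so there are 102 full weeks plus 1 extra day.
Each full week contributes one Friday: 102 so far.
The 1 extra day is Saturday — none qualify.
Total: 102 + 0 = 102.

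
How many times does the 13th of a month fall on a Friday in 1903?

3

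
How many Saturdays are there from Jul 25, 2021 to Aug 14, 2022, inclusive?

55

Jul 25, 2021 is a Sunday.
That's 386 days from start to end, counting both.
386 = 7 × 55 + 1, so there are 55 full weeks plus 1 extra day.
Each full week contributes one Saturday: 55 so far.
The 1 extra day is Sunday — none qualify.
Total: 55 + 0 = 55.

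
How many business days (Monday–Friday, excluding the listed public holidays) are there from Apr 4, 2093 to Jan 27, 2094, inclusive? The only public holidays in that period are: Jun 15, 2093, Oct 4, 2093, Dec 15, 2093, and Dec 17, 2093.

Apr 4, 2093 is a Saturday.
From Apr 4, 2093 to Jan 27, 2094 is 299 days inclusive.
299 = 7 × 42 + 5, so there are 42 full weeks plus 5 extra days.
Each full week contributes 5 weekdays (Mon–Fri): 42 × 5 = 210.
The 5 extra days are Saturday, Sunday, Monday, Tuesday, Wednesday — 3 of them qualify.
Total: 210 + 3 = 213.
Holidays: Jun 15, 2093 (Mon); Oct 4, 2093 (Sun); Dec 15, 2093 (Tue); Dec 17, 2093 (Thu).
3 of the 4 holidays fall on weekdays; the rest are weekends and were already excluded.
Business days: 213 − 3 = 210.

210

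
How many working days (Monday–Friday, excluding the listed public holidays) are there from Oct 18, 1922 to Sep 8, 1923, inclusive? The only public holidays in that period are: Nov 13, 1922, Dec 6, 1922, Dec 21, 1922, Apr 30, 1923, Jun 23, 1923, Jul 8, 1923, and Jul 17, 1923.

Oct 18, 1922 is a Wednesday.
That's 326 days from start to end, counting both.
326 = 7 × 46 + 4, so there are 46 full weeks plus 4 extra days.
Each full week contributes 5 weekdays (Mon–Fri): 46 × 5 = 230.
The 4 extra days are Wednesday, Thursday, Friday, Saturday — 3 of them qualify.
Total: 230 + 3 = 233.
Holidays: Nov 13, 1922 (Mon); Dec 6, 1922 (Wed); Dec 21, 1922 (Thu); Apr 30, 1923 (Mon); Jun 23, 1923 (Sat); Jul 8, 1923 (Sun); Jul 17, 1923 (Tue).
5 of the 7 holidays fall on weekdays; the rest are weekends and were already excluded.
Business days: 233 − 5 = 228.

228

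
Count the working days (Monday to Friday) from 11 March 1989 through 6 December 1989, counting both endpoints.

11 March 1989 is a Saturday.
From 11 March 1989 to 6 December 1989 is 271 days inclusive.
271 = 7 × 38 + 5, so there are 38 full weeks plus 5 extra days.
Each full week contributes 5 weekdays (Mon–Fri): 38 × 5 = 190.
The 5 extra days are Saturday, Sunday, Monday, Tuesday, Wednesday — 3 of them qualify.
Total: 190 + 3 = 193.

193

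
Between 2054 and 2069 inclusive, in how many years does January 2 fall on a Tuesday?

Day of week of January 2 in each year:
2054: Fri, 2055: Sat, 2056: Sun, 2057: Tue ✓, 2058: Wed, 2059: Thu, 2060: Fri, 2061: Sun, 2062: Mon, 2063: Tue ✓, 2064: Wed, 2065: Fri, 2066: Sat, 2067: Sun, 2068: Mon, 2069: Wed
Tuesdays: 2057, 2063.

2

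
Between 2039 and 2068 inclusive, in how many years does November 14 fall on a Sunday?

4

Day of week of November 14 in each year:
2039: Mon, 2040: Wed, 2041: Thu, 2042: Fri, 2043: Sat, 2044: Mon, 2045: Tue, 2046: Wed, 2047: Thu, 2048: Sat, 2049: Sun ✓, 2050: Mon, 2051: Tue, 2052: Thu, 2053: Fri, 2054: Sat, 2055: Sun ✓, 2056: Tue, 2057: Wed, 2058: Thu, 2059: Fri, 2060: Sun ✓, 2061: Mon, 2062: Tue, 2063: Wed, 2064: Fri, 2065: Sat, 2066: Sun ✓, 2067: Mon, 2068: Wed
Sundays: 2049, 2055, 2060, 2066.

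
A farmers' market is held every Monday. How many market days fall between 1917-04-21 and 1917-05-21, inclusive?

5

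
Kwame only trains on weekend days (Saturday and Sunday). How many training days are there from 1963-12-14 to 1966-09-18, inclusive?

290

1963-12-14 is a Saturday.
The range spans 1010 days (inclusive of both endpoints).
1010 = 7 × 144 + 2, so there are 144 full weeks plus 2 extra days.
Each full week contributes 2 weekend days (Sat, Sun): 144 × 2 = 288.
The 2 extra days are Sat, Sun — 2 of them qualify.
Total: 288 + 2 = 290.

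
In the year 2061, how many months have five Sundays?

4

A month has five Sundays exactly when Sunday falls within its first (length − 28) days.
Jan: 31 days, starts Sat → 5 of Sat, Sun, Mon ✓
Feb: 28 days, starts Tue → 5 of (none)
Mar: 31 days, starts Tue → 5 of Tue, Wed, Thu
Apr: 30 days, starts Fri → 5 of Fri, Sat
May: 31 days, starts Sun → 5 of Sun, Mon, Tue ✓
Jun: 30 days, starts Wed → 5 of Wed, Thu
Jul: 31 days, starts Fri → 5 of Fri, Sat, Sun ✓
Aug: 31 days, starts Mon → 5 of Mon, Tue, Wed
Sep: 30 days, starts Thu → 5 of Thu, Fri
Oct: 31 days, starts Sat → 5 of Sat, Sun, Mon ✓
Nov: 30 days, starts Tue → 5 of Tue, Wed
Dec: 31 days, starts Thu → 5 of Thu, Fri, Sat
Months with five Sundays: Jan, May, Jul, Oct.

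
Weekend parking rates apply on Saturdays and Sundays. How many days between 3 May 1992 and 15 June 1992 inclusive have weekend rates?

3 May 1992 is a Sunday.
That's 44 days from start to end, counting both.
44 = 7 × 6 + 2, so there are 6 full weeks plus 2 extra days.
Each full week contributes 2 weekend days (Sat, Sun): 6 × 2 = 12.
The 2 extra days are Sun, Mon — 1 of them qualifies.
Total: 12 + 1 = 13.

13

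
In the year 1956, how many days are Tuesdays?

1 January 1956 is a Sunday.
The range spans 366 days (inclusive of both endpoints).
366 = 7 × 52 + 2, so there are 52 full weeks plus 2 extra days.
Each full week contributes one Tuesday: 52 so far.
The 2 extra days are Sun, Mon — none qualify.
Total: 52 + 0 = 52.

52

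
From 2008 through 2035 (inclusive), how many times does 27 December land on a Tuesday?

4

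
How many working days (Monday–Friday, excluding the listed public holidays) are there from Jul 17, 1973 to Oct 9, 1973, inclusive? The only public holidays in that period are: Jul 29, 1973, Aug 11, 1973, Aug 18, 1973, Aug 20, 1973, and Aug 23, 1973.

Jul 17, 1973 is a Tuesday.
From Jul 17, 1973 to Oct 9, 1973 is 85 days inclusive.
85 = 7 × 12 + 1, so there are 12 full weeks plus 1 extra day.
Each full week contributes 5 weekdays (Mon–Fri): 12 × 5 = 60.
The 1 extra day is Tue — 1 of them qualifies.
Total: 60 + 1 = 61.
Holidays: Jul 29, 1973 (Sun); Aug 11, 1973 (Sat); Aug 18, 1973 (Sat); Aug 20, 1973 (Mon); Aug 23, 1973 (Thu).
2 of the 5 holidays fall on weekdays; the rest are weekends and were already excluded.
Business days: 61 − 2 = 59.

59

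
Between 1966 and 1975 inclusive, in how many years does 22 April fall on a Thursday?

Day of week of April 22 in each year:
1966: Fri, 1967: Sat, 1968: Mon, 1969: Tue, 1970: Wed, 1971: Thu ✓, 1972: Sat, 1973: Sun, 1974: Mon, 1975: Tue
Thursdays: 1971.

1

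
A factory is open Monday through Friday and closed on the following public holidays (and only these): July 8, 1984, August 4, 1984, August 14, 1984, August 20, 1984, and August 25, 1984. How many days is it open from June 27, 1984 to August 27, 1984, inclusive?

June 27, 1984 is a Wednesday.
The range spans 62 days (inclusive of both endpoints).
62 = 7 × 8 + 6, so there are 8 full weeks plus 6 extra days.
Each full week contributes 5 weekdays (Mon–Fri): 8 × 5 = 40.
The 6 extra days are Wed, Thu, Fri, Sat, Sun, Mon — 4 of them qualify.
Total: 40 + 4 = 44.
Holidays: July 8, 1984 (Sun); August 4, 1984 (Sat); August 14, 1984 (Tue); August 20, 1984 (Mon); August 25, 1984 (Sat).
2 of the 5 holidays fall on weekdays; the rest are weekends and were already excluded.
Business days: 44 − 2 = 42.

42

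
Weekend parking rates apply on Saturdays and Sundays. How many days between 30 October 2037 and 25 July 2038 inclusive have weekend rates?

78

30 October 2037 is a Friday.
That's 269 days from start to end, counting both.
269 = 7 × 38 + 3, so there are 38 full weeks plus 3 extra days.
Each full week contributes 2 weekend days (Sat, Sun): 38 × 2 = 76.
The 3 extra days are Friday, Saturday, Sunday — 2 of them qualify.
Total: 76 + 2 = 78.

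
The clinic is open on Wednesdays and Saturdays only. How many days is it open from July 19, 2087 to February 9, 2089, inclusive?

July 19, 2087 is a Saturday.
The range spans 572 days (inclusive of both endpoints).
572 = 7 × 81 + 5, so there are 81 full weeks plus 5 extra days.
Each full week contributes 2 days from the set (Wed, Sat): 81 × 2 = 162.
The 5 extra days are Saturday, Sunday, Monday, Tuesday, Wednesday — 2 of them qualify.
Total: 162 + 2 = 164.

164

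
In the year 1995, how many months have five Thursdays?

4

A month has five Thursdays exactly when Thursday falls within its first (length − 28) days.
Jan: 31 days, starts Sun → 5 of Sun, Mon, Tue
Feb: 28 days, starts Wed → 5 of (none)
Mar: 31 days, starts Wed → 5 of Wed, Thu, Fri ✓
Apr: 30 days, starts Sat → 5 of Sat, Sun
May: 31 days, starts Mon → 5 of Mon, Tue, Wed
Jun: 30 days, starts Thu → 5 of Thu, Fri ✓
Jul: 31 days, starts Sat → 5 of Sat, Sun, Mon
Aug: 31 days, starts Tue → 5 of Tue, Wed, Thu ✓
Sep: 30 days, starts Fri → 5 of Fri, Sat
Oct: 31 days, starts Sun → 5 of Sun, Mon, Tue
Nov: 30 days, starts Wed → 5 of Wed, Thu ✓
Dec: 31 days, starts Fri → 5 of Fri, Sat, Sun
Months with five Thursdays: Mar, Jun, Aug, Nov.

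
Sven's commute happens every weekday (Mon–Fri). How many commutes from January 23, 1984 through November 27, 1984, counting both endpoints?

222

January 23, 1984 is a Monday.
From January 23, 1984 to November 27, 1984 is 310 days inclusive.
310 = 7 × 44 + 2, so there are 44 full weeks plus 2 extra days.
Each full week contributes 5 weekdays (Mon–Fri): 44 × 5 = 220.
The 2 extra days are Mon, Tue — 2 of them qualify.
Total: 220 + 2 = 222.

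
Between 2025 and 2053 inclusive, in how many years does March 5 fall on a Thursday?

4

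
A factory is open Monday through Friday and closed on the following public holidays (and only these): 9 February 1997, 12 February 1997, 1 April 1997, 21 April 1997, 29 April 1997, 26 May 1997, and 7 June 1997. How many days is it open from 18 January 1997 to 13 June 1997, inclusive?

100

18 January 1997 is a Saturday.
The range spans 147 days (inclusive of both endpoints).
147 = 7 × 21, so the span is exactly 21 full weeks.
Each full week contributes 5 weekdays (Mon–Fri): 21 × 5 = 105.
Total: 105.
Holidays: 9 February 1997 (Sun); 12 February 1997 (Wed); 1 April 1997 (Tue); 21 April 1997 (Mon); 29 April 1997 (Tue); 26 May 1997 (Mon); 7 June 1997 (Sat).
5 of the 7 holidays fall on weekdays; the rest are weekends and were already excluded.
Business days: 105 − 5 = 100.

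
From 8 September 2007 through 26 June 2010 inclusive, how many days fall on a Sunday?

146 Sundays

8 September 2007 is a Saturday.
From 8 September 2007 to 26 June 2010 is 1023 days inclusive.
1023 = 7 × 146 + 1, so there are 146 full weeks plus 1 extra day.
Each full week contributes one Sunday: 146 so far.
The 1 extra day is Saturday — none qualify.
Total: 146 + 0 = 146.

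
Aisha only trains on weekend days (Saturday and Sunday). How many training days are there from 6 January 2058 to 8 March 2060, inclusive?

227

6 January 2058 is a Sunday.
From 6 January 2058 to 8 March 2060 is 793 days inclusive.
793 = 7 × 113 + 2, so there are 113 full weeks plus 2 extra days.
Each full week contributes 2 weekend days (Sat, Sun): 113 × 2 = 226.
The 2 extra days are Sunday, Monday — 1 of them qualifies.
Total: 226 + 1 = 227.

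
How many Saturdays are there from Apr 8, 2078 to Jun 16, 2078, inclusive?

10

Apr 8, 2078 is a Friday.
That's 70 days from start to end, counting both.
70 = 7 × 10, so the span is exactly 10 full weeks.
Each full week contributes one Saturday: 10 so far.
Total: 10.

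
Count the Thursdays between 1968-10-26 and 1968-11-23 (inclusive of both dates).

4 Thursdays

1968-10-26 is a Saturday.
The range spans 29 days (inclusive of both endpoints).
29 = 7 × 4 + 1, so there are 4 full weeks plus 1 extra day.
Each full week contributes one Thursday: 4 so far.
The 1 extra day is Sat — none qualify.
Total: 4 + 0 = 4.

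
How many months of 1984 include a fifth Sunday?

A month has five Sundays exactly when Sunday falls within its first (length − 28) days.
Jan: 31 days, starts Sun → 5 of Sun, Mon, Tue ✓
Feb: 29 days, starts Wed → 5 of Wed
Mar: 31 days, starts Thu → 5 of Thu, Fri, Sat
Apr: 30 days, starts Sun → 5 of Sun, Mon ✓
May: 31 days, starts Tue → 5 of Tue, Wed, Thu
Jun: 30 days, starts Fri → 5 of Fri, Sat
Jul: 31 days, starts Sun → 5 of Sun, Mon, Tue ✓
Aug: 31 days, starts Wed → 5 of Wed, Thu, Fri
Sep: 30 days, starts Sat → 5 of Sat, Sun ✓
Oct: 31 days, starts Mon → 5 of Mon, Tue, Wed
Nov: 30 days, starts Thu → 5 of Thu, Fri
Dec: 31 days, starts Sat → 5 of Sat, Sun, Mon ✓
Months with five Sundays: Jan, Apr, Jul, Sep, Dec.

5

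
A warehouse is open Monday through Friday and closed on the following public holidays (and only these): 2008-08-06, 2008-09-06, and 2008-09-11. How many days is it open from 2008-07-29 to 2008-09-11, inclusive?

31

2008-07-29 is a Tuesday.
From 2008-07-29 to 2008-09-11 is 45 days inclusive.
45 = 7 × 6 + 3, so there are 6 full weeks plus 3 extra days.
Each full week contributes 5 weekdays (Mon–Fri): 6 × 5 = 30.
The 3 extra days are Tuesday, Wednesday, Thursday — 3 of them qualify.
Total: 30 + 3 = 33.
Holidays: 2008-08-06 (Wed); 2008-09-06 (Sat); 2008-09-11 (Thu).
2 of the 3 holidays fall on weekdays; the rest are weekends and were already excluded.
Business days: 33 − 2 = 31.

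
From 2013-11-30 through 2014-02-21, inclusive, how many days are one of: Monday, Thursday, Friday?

36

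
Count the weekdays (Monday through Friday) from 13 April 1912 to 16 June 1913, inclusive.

13 April 1912 is a Saturday.
That's 430 days from start to end, counting both.
430 = 7 × 61 + 3, so there are 61 full weeks plus 3 extra days.
Each full week contributes 5 weekdays (Mon–Fri): 61 × 5 = 305.
The 3 extra days are Saturday, Sunday, Monday — 1 of them qualifies.
Total: 305 + 1 = 306.

306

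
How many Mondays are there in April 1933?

Apr 1, 1933 is a Saturday.
The range spans 30 days (inclusive of both endpoints).
30 = 7 × 4 + 2, so there are 4 full weeks plus 2 extra days.
Each full week contributes one Monday: 4 so far.
The 2 extra days are Sat, Sun — none qualify.
Total: 4 + 0 = 4.

4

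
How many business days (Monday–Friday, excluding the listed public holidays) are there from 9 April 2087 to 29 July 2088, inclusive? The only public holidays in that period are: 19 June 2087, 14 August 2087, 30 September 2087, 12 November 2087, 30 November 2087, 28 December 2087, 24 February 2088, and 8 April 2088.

336

9 April 2087 is a Wednesday.
The range spans 478 days (inclusive of both endpoints).
478 = 7 × 68 + 2, so there are 68 full weeks plus 2 extra days.
Each full week contributes 5 weekdays (Mon–Fri): 68 × 5 = 340.
The 2 extra days are Wednesday, Thursday — 2 of them qualify.
Total: 340 + 2 = 342.
Holidays: 19 June 2087 (Thu); 14 August 2087 (Thu); 30 September 2087 (Tue); 12 November 2087 (Wed); 30 November 2087 (Sun); 28 December 2087 (Sun); 24 February 2088 (Tue); 8 April 2088 (Thu).
6 of the 8 holidays fall on weekdays; the rest are weekends and were already excluded.
Business days: 342 − 6 = 336.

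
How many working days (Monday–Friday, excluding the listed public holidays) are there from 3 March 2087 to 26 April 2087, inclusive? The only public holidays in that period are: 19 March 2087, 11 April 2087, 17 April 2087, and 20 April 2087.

3 March 2087 is a Monday.
That's 55 days from start to end, counting both.
55 = 7 × 7 + 6, so there are 7 full weeks plus 6 extra days.
Each full week contributes 5 weekdays (Mon–Fri): 7 × 5 = 35.
The 6 extra days are Mon, Tue, Wed, Thu, Fri, Sat — 5 of them qualify.
Total: 35 + 5 = 40.
Holidays: 19 March 2087 (Wed); 11 April 2087 (Fri); 17 April 2087 (Thu); 20 April 2087 (Sun).
3 of the 4 holidays fall on weekdays; the rest are weekends and were already excluded.
Business days: 40 − 3 = 37.

37 working days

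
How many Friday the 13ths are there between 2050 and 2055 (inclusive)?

10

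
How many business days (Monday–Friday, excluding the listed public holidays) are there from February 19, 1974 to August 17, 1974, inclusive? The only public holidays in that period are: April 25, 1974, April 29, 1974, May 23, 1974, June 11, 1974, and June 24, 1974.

February 19, 1974 is a Tuesday.
The range spans 180 days (inclusive of both endpoints).
180 = 7 × 25 + 5, so there are 25 full weeks plus 5 extra days.
Each full week contributes 5 weekdays (Mon–Fri): 25 × 5 = 125.
The 5 extra days are Tue, Wed, Thu, Fri, Sat — 4 of them qualify.
Total: 125 + 4 = 129.
Holidays: April 25, 1974 (Thu); April 29, 1974 (Mon); May 23, 1974 (Thu); June 11, 1974 (Tue); June 24, 1974 (Mon).
All 5 holidays fall on weekdays, so subtract 5.
Business days: 129 − 5 = 124.

124 business days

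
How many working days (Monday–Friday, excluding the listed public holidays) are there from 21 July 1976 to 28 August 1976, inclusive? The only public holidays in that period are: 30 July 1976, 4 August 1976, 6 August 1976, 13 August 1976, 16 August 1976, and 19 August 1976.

21 July 1976 is a Wednesday.
That's 39 days from start to end, counting both.
39 = 7 × 5 + 4, so there are 5 full weeks plus 4 extra days.
Each full week contributes 5 weekdays (Mon–Fri): 5 × 5 = 25.
The 4 extra days are Wed, Thu, Fri, Sat — 3 of them qualify.
Total: 25 + 3 = 28.
Holidays: 30 July 1976 (Fri); 4 August 1976 (Wed); 6 August 1976 (Fri); 13 August 1976 (Fri); 16 August 1976 (Mon); 19 August 1976 (Thu).
All 6 holidays fall on weekdays, so subtract 6.
Business days: 28 − 6 = 22.

22 working days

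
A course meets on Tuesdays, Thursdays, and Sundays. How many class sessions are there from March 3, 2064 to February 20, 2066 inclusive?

308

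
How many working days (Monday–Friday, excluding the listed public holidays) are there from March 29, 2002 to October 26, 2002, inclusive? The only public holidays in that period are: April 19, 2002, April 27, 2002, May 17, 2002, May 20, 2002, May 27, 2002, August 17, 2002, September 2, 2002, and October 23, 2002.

145

March 29, 2002 is a Friday.
From March 29, 2002 to October 26, 2002 is 212 days inclusive.
212 = 7 × 30 + 2, so there are 30 full weeks plus 2 extra days.
Each full week contributes 5 weekdays (Mon–Fri): 30 × 5 = 150.
The 2 extra days are Friday, Saturday — 1 of them qualifies.
Total: 150 + 1 = 151.
Holidays: April 19, 2002 (Fri); April 27, 2002 (Sat); May 17, 2002 (Fri); May 20, 2002 (Mon); May 27, 2002 (Mon); August 17, 2002 (Sat); September 2, 2002 (Mon); October 23, 2002 (Wed).
6 of the 8 holidays fall on weekdays; the rest are weekends and were already excluded.
Business days: 151 − 6 = 145.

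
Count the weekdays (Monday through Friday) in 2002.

2002-01-01 is a Tuesday.
The range spans 365 days (inclusive of both endpoints).
365 = 7 × 52 + 1, so there are 52 full weeks plus 1 extra day.
Each full week contributes 5 weekdays (Mon–Fri): 52 × 5 = 260.
The 1 extra day is Tue — 1 of them qualifies.
Total: 260 + 1 = 261.

261 weekdays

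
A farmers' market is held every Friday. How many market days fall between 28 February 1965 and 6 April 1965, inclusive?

28 February 1965 is a Sunday.
The range spans 38 days (inclusive of both endpoints).
38 = 7 × 5 + 3, so there are 5 full weeks plus 3 extra days.
Each full week contributes one Friday: 5 so far.
The 3 extra days are Sun, Mon, Tue — none qualify.
Total: 5 + 0 = 5.

5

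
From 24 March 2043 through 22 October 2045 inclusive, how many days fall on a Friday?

24 March 2043 is a Tuesday.
From 24 March 2043 to 22 October 2045 is 944 days inclusive.
944 = 7 × 134 + 6, so there are 134 full weeks plus 6 extra days.
Each full week contributes one Friday: 134 so far.
The 6 extra days are Tuesday, Wednesday, Thursday, Friday, Saturday, Sunday — 1 of them qualifies.
Total: 134 + 1 = 135.

135 Fridays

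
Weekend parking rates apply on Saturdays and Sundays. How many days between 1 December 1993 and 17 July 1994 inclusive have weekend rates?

1 December 1993 is a Wednesday.
From 1 December 1993 to 17 July 1994 is 229 days inclusive.
229 = 7 × 32 + 5, so there are 32 full weeks plus 5 extra days.
Each full week contributes 2 weekend days (Sat, Sun): 32 × 2 = 64.
The 5 extra days are Wednesday, Thursday, Friday, Saturday, Sunday — 2 of them qualify.
Total: 64 + 2 = 66.

66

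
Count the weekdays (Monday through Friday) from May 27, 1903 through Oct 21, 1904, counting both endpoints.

May 27, 1903 is a Wednesday.
From May 27, 1903 to Oct 21, 1904 is 514 days inclusive.
514 = 7 × 73 + 3, so there are 73 full weeks plus 3 extra days.
Each full week contributes 5 weekdays (Mon–Fri): 73 × 5 = 365.
The 3 extra days are Wed, Thu, Fri — 3 of them qualify.
Total: 365 + 3 = 368.

368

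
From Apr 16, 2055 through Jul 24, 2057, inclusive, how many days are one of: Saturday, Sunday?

Apr 16, 2055 is a Friday.
That's 831 days from start to end, counting both.
831 = 7 × 118 + 5, so there are 118 full weeks plus 5 extra days.
Each full week contributes 2 days from the set (Sat, Sun): 118 × 2 = 236.
The 5 extra days are Friday, Saturday, Sunday, Monday, Tuesday — 2 of them qualify.
Total: 236 + 2 = 238.

238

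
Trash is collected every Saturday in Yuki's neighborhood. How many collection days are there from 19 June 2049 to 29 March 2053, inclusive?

198

19 June 2049 is a Saturday.
That's 1380 days from start to end, counting both.
1380 = 7 × 197 + 1, so there are 197 full weeks plus 1 extra day.
Each full week contributes one Saturday: 197 so far.
The 1 extra day is Sat — 1 of them qualifies.
Total: 197 + 1 = 198.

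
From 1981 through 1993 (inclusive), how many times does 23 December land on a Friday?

2

Day of week of December 23 in each year:
1981: Wed, 1982: Thu, 1983: Fri ✓, 1984: Sun, 1985: Mon, 1986: Tue, 1987: Wed, 1988: Fri ✓, 1989: Sat, 1990: Sun, 1991: Mon, 1992: Wed, 1993: Thu
Fridays: 1983, 1988.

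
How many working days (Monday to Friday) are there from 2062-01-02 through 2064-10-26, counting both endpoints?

2062-01-02 is a Monday.
The range spans 1029 days (inclusive of both endpoints).
1029 = 7 × 147, so the span is exactly 147 full weeks.
Each full week contributes 5 weekdays (Mon–Fri): 147 × 5 = 735.

735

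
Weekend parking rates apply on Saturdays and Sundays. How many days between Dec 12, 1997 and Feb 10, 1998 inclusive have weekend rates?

Dec 12, 1997 is a Friday.
That's 61 days from start to end, counting both.
61 = 7 × 8 + 5, so there are 8 full weeks plus 5 extra days.
Each full week contributes 2 weekend days (Sat, Sun): 8 × 2 = 16.
The 5 extra days are Fri, Sat, Sun, Mon, Tue — 2 of them qualify.
Total: 16 + 2 = 18.

18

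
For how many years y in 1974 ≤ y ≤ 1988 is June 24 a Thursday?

2

Day of week of June 24 in each year:
1974: Mon, 1975: Tue, 1976: Thu ✓, 1977: Fri, 1978: Sat, 1979: Sun, 1980: Tue, 1981: Wed, 1982: Thu ✓, 1983: Fri, 1984: Sun, 1985: Mon, 1986: Tue, 1987: Wed, 1988: Fri
Thursdays: 1976, 1982.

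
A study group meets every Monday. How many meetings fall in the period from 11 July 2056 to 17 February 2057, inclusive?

31

11 July 2056 is a Tuesday.
That's 222 days from start to end, counting both.
222 = 7 × 31 + 5, so there are 31 full weeks plus 5 extra days.
Each full week contributes one Monday: 31 so far.
The 5 extra days are Tuesday, Wednesday, Thursday, Friday, Saturday — none qualify.
Total: 31 + 0 = 31.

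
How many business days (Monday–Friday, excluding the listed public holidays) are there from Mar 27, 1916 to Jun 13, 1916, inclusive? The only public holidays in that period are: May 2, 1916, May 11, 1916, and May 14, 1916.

55

Mar 27, 1916 is a Monday.
The range spans 79 days (inclusive of both endpoints).
79 = 7 × 11 + 2, so there are 11 full weeks plus 2 extra days.
Each full week contributes 5 weekdays (Mon–Fri): 11 × 5 = 55.
The 2 extra days are Mon, Tue — 2 of them qualify.
Total: 55 + 2 = 57.
Holidays: May 2, 1916 (Tue); May 11, 1916 (Thu); May 14, 1916 (Sun).
2 of the 3 holidays fall on weekdays; the rest are weekends and were already excluded.
Business days: 57 − 2 = 55.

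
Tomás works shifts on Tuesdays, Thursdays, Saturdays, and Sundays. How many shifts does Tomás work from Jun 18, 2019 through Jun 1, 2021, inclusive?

409

Jun 18, 2019 is a Tuesday.
The range spans 715 days (inclusive of both endpoints).
715 = 7 × 102 + 1, so there are 102 full weeks plus 1 extra day.
Each full week contributes 4 days from the set (Tue, Thu, Sat, Sun): 102 × 4 = 408.
The 1 extra day is Tue — 1 of them qualifies.
Total: 408 + 1 = 409.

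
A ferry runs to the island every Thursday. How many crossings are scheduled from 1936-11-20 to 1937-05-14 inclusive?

25

1936-11-20 is a Friday.
That's 176 days from start to end, counting both.
176 = 7 × 25 + 1, so there are 25 full weeks plus 1 extra day.
Each full week contributes one Thursday: 25 so far.
The 1 extra day is Fri — none qualify.
Total: 25 + 0 = 25.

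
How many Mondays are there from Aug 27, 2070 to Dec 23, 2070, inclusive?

Aug 27, 2070 is a Wednesday.
The range spans 119 days (inclusive of both endpoints).
119 = 7 × 17, so the span is exactly 17 full weeks.
Each full week contributes one Monday: 17 so far.

17 Mondays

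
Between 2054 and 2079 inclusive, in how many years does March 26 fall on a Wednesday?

3

Day of week of March 26 in each year:
2054: Thu, 2055: Fri, 2056: Sun, 2057: Mon, 2058: Tue, 2059: Wed ✓, 2060: Fri, 2061: Sat, 2062: Sun, 2063: Mon, 2064: Wed ✓, 2065: Thu, 2066: Fri, 2067: Sat, 2068: Mon, 2069: Tue, 2070: Wed ✓, 2071: Thu, 2072: Sat, 2073: Sun, 2074: Mon, 2075: Tue, 2076: Thu, 2077: Fri, 2078: Sat, 2079: Sun
Wednesdays: 2059, 2064, 2070.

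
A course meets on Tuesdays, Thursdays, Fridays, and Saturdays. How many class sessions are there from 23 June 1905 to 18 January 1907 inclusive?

23 June 1905 is a Friday.
That's 575 days from start to end, counting both.
575 = 7 × 82 + 1, so there are 82 full weeks plus 1 extra day.
Each full week contributes 4 days from the set (Tue, Thu, Fri, Sat): 82 × 4 = 328.
The 1 extra day is Fri — 1 of them qualifies.
Total: 328 + 1 = 329.

329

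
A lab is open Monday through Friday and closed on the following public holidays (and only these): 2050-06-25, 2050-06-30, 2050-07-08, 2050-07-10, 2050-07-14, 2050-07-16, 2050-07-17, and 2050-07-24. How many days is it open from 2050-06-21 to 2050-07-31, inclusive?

26

2050-06-21 is a Tuesday.
That's 41 days from start to end, counting both.
41 = 7 × 5 + 6, so there are 5 full weeks plus 6 extra days.
Each full week contributes 5 weekdays (Mon–Fri): 5 × 5 = 25.
The 6 extra days are Tue, Wed, Thu, Fri, Sat, Sun — 4 of them qualify.
Total: 25 + 4 = 29.
Holidays: 2050-06-25 (Sat); 2050-06-30 (Thu); 2050-07-08 (Fri); 2050-07-10 (Sun); 2050-07-14 (Thu); 2050-07-16 (Sat); 2050-07-17 (Sun); 2050-07-24 (Sun).
3 of the 8 holidays fall on weekdays; the rest are weekends and were already excluded.
Business days: 29 − 3 = 26.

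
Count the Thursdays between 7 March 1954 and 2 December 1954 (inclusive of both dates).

39 Thursdays

7 March 1954 is a Sunday.
From 7 March 1954 to 2 December 1954 is 271 days inclusive.
271 = 7 × 38 + 5, so there are 38 full weeks plus 5 extra days.
Each full week contributes one Thursday: 38 so far.
The 5 extra days are Sun, Mon, Tue, Wed, Thu — 1 of them qualifies.
Total: 38 + 1 = 39.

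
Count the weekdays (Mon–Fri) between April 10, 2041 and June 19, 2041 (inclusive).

April 10, 2041 is a Wednesday.
The range spans 71 days (inclusive of both endpoints).
71 = 7 × 10 + 1, so there are 10 full weeks plus 1 extra day.
Each full week contributes 5 weekdays (Mon–Fri): 10 × 5 = 50.
The 1 extra day is Wed — 1 of them qualifies.
Total: 50 + 1 = 51.

51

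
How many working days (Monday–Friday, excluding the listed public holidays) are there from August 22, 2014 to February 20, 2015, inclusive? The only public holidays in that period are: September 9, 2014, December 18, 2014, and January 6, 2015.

128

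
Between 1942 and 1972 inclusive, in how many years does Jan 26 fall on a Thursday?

4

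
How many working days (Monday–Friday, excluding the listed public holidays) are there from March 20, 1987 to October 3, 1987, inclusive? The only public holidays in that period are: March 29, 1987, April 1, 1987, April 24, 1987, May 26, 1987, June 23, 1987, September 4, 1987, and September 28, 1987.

March 20, 1987 is a Friday.
The range spans 198 days (inclusive of both endpoints).
198 = 7 × 28 + 2, so there are 28 full weeks plus 2 extra days.
Each full week contributes 5 weekdays (Mon–Fri): 28 × 5 = 140.
The 2 extra days are Friday, Saturday — 1 of them qualifies.
Total: 140 + 1 = 141.
Holidays: March 29, 1987 (Sun); April 1, 1987 (Wed); April 24, 1987 (Fri); May 26, 1987 (Tue); June 23, 1987 (Tue); September 4, 1987 (Fri); September 28, 1987 (Mon).
6 of the 7 holidays fall on weekdays; the rest are weekends and were already excluded.
Business days: 141 − 6 = 135.

135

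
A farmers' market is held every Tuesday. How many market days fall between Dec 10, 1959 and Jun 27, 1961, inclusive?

81

Dec 10, 1959 is a Thursday.
From Dec 10, 1959 to Jun 27, 1961 is 566 days inclusive.
566 = 7 × 80 + 6, so there are 80 full weeks plus 6 extra days.
Each full week contributes one Tuesday: 80 so far.
The 6 extra days are Thursday, Friday, Saturday, Sunday, Monday, Tuesday — 1 of them qualifies.
Total: 80 + 1 = 81.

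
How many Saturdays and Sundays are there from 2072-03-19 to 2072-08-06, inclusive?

41

2072-03-19 is a Saturday.
From 2072-03-19 to 2072-08-06 is 141 days inclusive.
141 = 7 × 20 + 1, so there are 20 full weeks plus 1 extra day.
Each full week contributes 2 weekend days (Sat, Sun): 20 × 2 = 40.
The 1 extra day is Sat — 1 of them qualifies.
Total: 40 + 1 = 41.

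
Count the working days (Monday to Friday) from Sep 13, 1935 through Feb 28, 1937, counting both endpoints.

381 weekdays

Sep 13, 1935 is a Friday.
The range spans 535 days (inclusive of both endpoints).
535 = 7 × 76 + 3, so there are 76 full weeks plus 3 extra days.
Each full week contributes 5 weekdays (Mon–Fri): 76 × 5 = 380.
The 3 extra days are Fri, Sat, Sun — 1 of them qualifies.
Total: 380 + 1 = 381.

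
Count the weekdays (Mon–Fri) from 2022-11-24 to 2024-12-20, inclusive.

542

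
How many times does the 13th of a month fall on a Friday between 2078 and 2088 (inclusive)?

18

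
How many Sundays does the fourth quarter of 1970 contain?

13

October 1, 1970 is a Thursday.
That's 92 days from start to end, counting both.
92 = 7 × 13 + 1, so there are 13 full weeks plus 1 extra day.
Each full week contributes one Sunday: 13 so far.
The 1 extra day is Thursday — none qualify.
Total: 13 + 0 = 13.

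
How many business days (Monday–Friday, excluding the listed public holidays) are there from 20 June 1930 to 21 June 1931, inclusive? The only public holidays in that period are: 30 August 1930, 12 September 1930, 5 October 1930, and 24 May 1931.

20 June 1930 is a Friday.
From 20 June 1930 to 21 June 1931 is 367 days inclusive.
367 = 7 × 52 + 3, so there are 52 full weeks plus 3 extra days.
Each full week contributes 5 weekdays (Mon–Fri): 52 × 5 = 260.
The 3 extra days are Friday, Saturday, Sunday — 1 of them qualifies.
Total: 260 + 1 = 261.
Holidays: 30 August 1930 (Sat); 12 September 1930 (Fri); 5 October 1930 (Sun); 24 May 1931 (Sun).
1 of the 4 holidays fall on weekdays; the rest are weekends and were already excluded.
Business days: 261 − 1 = 260.

260 business days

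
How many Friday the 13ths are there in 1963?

The 13th falls on a Friday when the month's 13th has weekday Fri.
Jan 13 is Sun; Feb 13 is Wed; Mar 13 is Wed; Apr 13 is Sat; May 13 is Mon; Jun 13 is Thu; Jul 13 is Sat; Aug 13 is Tue; Sep 13 is Fri ✓; Oct 13 is Sun; Nov 13 is Wed; Dec 13 is Fri ✓.
Friday the 13ths: Sep, Dec.

2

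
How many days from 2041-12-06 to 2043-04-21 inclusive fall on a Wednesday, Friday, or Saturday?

2041-12-06 is a Friday.
From 2041-12-06 to 2043-04-21 is 502 days inclusive.
502 = 7 × 71 + 5, so there are 71 full weeks plus 5 extra days.
Each full week contributes 3 days from the set (Wed, Fri, Sat): 71 × 3 = 213.
The 5 extra days are Friday, Saturday, Sunday, Monday, Tuesday — 2 of them qualify.
Total: 213 + 2 = 215.

215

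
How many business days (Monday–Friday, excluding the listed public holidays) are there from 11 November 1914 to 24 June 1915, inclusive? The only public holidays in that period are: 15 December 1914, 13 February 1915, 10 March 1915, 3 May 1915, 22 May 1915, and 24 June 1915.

158 business days

11 November 1914 is a Wednesday.
From 11 November 1914 to 24 June 1915 is 226 days inclusive.
226 = 7 × 32 + 2, so there are 32 full weeks plus 2 extra days.
Each full week contributes 5 weekdays (Mon–Fri): 32 × 5 = 160.
The 2 extra days are Wednesday, Thursday — 2 of them qualify.
Total: 160 + 2 = 162.
Holidays: 15 December 1914 (Tue); 13 February 1915 (Sat); 10 March 1915 (Wed); 3 May 1915 (Mon); 22 May 1915 (Sat); 24 June 1915 (Thu).
4 of the 6 holidays fall on weekdays; the rest are weekends and were already excluded.
Business days: 162 − 4 = 158.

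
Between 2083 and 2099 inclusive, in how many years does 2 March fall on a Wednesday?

Day of week of March 2 in each year:
2083: Tue, 2084: Thu, 2085: Fri, 2086: Sat, 2087: Sun, 2088: Tue, 2089: Wed ✓, 2090: Thu, 2091: Fri, 2092: Sun, 2093: Mon, 2094: Tue, 2095: Wed ✓, 2096: Fri, 2097: Sat, 2098: Sun, 2099: Mon
Wednesdays: 2089, 2095.

2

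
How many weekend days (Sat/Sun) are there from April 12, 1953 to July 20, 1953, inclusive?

29

April 12, 1953 is a Sunday.
The range spans 100 days (inclusive of both endpoints).
100 = 7 × 14 + 2, so there are 14 full weeks plus 2 extra days.
Each full week contributes 2 weekend days (Sat, Sun): 14 × 2 = 28.
The 2 extra days are Sunday, Monday — 1 of them qualifies.
Total: 28 + 1 = 29.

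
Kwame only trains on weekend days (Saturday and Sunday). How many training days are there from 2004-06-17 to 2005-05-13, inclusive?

94

2004-06-17 is a Thursday.
From 2004-06-17 to 2005-05-13 is 331 days inclusive.
331 = 7 × 47 + 2, so there are 47 full weeks plus 2 extra days.
Each full week contributes 2 weekend days (Sat, Sun): 47 × 2 = 94.
The 2 extra days are Thursday, Friday — none qualify.
Total: 94 + 0 = 94.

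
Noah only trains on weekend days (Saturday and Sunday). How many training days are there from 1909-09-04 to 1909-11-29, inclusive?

26

1909-09-04 is a Saturday.
The range spans 87 days (inclusive of both endpoints).
87 = 7 × 12 + 3, so there are 12 full weeks plus 3 extra days.
Each full week contributes 2 weekend days (Sat, Sun): 12 × 2 = 24.
The 3 extra days are Sat, Sun, Mon — 2 of them qualify.
Total: 24 + 2 = 26.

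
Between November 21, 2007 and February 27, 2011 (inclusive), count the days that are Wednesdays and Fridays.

November 21, 2007 is a Wednesday.
The range spans 1195 days (inclusive of both endpoints).
1195 = 7 × 170 + 5, so there are 170 full weeks plus 5 extra days.
Each full week contributes 2 days from the set (Wed, Fri): 170 × 2 = 340.
The 5 extra days are Wednesday, Thursday, Friday, Saturday, Sunday — 2 of them qualify.
Total: 340 + 2 = 342.

342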